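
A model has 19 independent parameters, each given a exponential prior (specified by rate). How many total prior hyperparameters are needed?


Each exponential prior needs 1 hyperparameter (rate).
Total = 1 * 19 = 19

19


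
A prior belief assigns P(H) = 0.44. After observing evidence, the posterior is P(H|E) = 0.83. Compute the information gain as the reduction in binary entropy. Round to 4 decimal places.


H(prior) = -0.44*log2(0.44) - 0.56*log2(0.56)
= 0.9896
H(post) = -0.83*log2(0.83) - 0.17*log2(0.17)
= 0.6577
IG = 0.9896 - 0.6577 = 0.3319

0.3319


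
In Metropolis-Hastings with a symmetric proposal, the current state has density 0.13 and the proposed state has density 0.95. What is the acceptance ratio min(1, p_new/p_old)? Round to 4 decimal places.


Ratio = p_new / p_old = 0.95 / 0.13 = 7.3077
Acceptance = min(1, 7.3077) = 1.0

1.0


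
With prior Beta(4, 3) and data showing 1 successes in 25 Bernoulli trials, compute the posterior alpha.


Conjugate update: alpha_posterior = alpha_prior + k
= 4 + 1 = 5

5


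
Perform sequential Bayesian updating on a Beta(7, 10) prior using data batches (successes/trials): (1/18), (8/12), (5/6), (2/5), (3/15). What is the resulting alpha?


Accumulate successes: 19
Posterior alpha = prior alpha + sum of successes
= 7 + 19 = 26

26


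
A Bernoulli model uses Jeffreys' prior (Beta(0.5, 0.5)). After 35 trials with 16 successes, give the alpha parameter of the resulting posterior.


Posterior = Beta(prior_alpha + successes, prior_beta + failures)
= Beta(0.5 + 16, 0.5 + 19)
Posterior alpha = 0.5 + k = 0.5 + 16 = 16.5

16.5


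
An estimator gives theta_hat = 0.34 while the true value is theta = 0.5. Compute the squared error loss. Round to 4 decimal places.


The squared error loss is (theta_hat - theta)^2
= (0.34 - 0.5)^2
= (-0.16)^2 = 0.0256

0.0256


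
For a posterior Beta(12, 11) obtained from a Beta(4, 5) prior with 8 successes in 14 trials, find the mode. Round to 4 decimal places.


Mode = (alpha - 1) / (alpha + beta - 2)
= 11 / 21
= 0.5238

0.5238


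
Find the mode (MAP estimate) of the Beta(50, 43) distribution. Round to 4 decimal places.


For Beta(a,b) with a,b > 1:
Mode = (a-1)/(a+b-2) = (50-1)/(93-2)
= 49/91 = 0.5385

0.5385


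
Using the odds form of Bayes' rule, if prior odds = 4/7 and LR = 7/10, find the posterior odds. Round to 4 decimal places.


Bayes' rule in odds form: posterior odds = prior odds * LR
= (4 * 7) / (7 * 10)
= 28/70 = 0.4

0.4


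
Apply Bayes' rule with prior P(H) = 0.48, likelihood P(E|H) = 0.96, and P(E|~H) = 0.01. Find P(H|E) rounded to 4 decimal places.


Step 1: Compute marginal P(E) = P(E|H)P(H) + P(E|~H)P(~H)
= 0.96*0.48 + 0.01*0.52 = 0.466
Step 2: P(H|E) = P(E|H)P(H)/P(E) = 0.4608/0.466
= 0.9888

0.9888


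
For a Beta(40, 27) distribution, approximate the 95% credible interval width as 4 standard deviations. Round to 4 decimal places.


Variance of Beta(a,b) = ab / ((a+b)^2 * (a+b+1))
= 40*27 / ((67)^2 * 68)
= 0.0035
SD = sqrt(0.0035) = 0.0595
Width = 4 * SD = 0.2379

0.2379


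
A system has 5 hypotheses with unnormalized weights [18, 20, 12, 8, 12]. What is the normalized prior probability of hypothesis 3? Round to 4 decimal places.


The normalized prior is the weight divided by the total.
Total weight = 70
P(H3) = 12 / 70 = 0.1714

0.1714


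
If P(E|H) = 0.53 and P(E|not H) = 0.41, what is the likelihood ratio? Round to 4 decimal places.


Likelihood ratio = P(E|H) / P(E|not H)
= 0.53 / 0.41
= 1.2927

1.2927


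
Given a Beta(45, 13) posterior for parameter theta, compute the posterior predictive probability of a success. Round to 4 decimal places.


For a Beta-Bernoulli model, the predictive probability is the mean:
P(success) = 45/(45+13) = 45/58 = 0.7759

0.7759


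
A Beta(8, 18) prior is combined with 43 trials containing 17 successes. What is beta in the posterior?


In conjugate updating:
beta_posterior = beta_prior + (n - k)
= 18 + (43 - 17)
= 18 + 26 = 44

44


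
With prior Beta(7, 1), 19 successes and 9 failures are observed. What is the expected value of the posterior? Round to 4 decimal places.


Posterior = Beta(26, 10)
E[theta] = alpha/(alpha+beta)
= 26/36 = 0.7222

0.7222


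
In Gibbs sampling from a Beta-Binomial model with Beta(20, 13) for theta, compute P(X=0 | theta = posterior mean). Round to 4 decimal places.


Posterior mean = alpha/(alpha+beta) = 20/33 = 0.6061
P(X=0|theta=mean) = 1 - theta = 0.3939

0.3939


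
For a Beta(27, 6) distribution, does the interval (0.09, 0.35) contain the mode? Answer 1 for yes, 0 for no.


Mode of Beta(a,b) = (a-1)/(a+b-2)
= (27-1)/(27+6-2) = 0.8387
Check: 0.09 <= 0.8387 <= 0.35?
Result: 0

0


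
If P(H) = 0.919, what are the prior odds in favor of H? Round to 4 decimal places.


Prior odds = P(H) / (1 - P(H))
= 0.919 / 0.081
= 11.3457

11.3457


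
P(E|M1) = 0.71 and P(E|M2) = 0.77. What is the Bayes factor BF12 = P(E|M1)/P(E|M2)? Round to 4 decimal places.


Bayes factor BF12 = P(E|M1) / P(E|M2)
= 0.71 / 0.77
= 0.9221

0.9221


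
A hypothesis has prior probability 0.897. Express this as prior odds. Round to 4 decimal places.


Odds = P(H) / P(not H) = 0.897 / 0.103
= 8.7087

8.7087


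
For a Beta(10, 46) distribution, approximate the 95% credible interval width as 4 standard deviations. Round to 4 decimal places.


Variance of Beta(a,b) = ab / ((a+b)^2 * (a+b+1))
= 10*46 / ((56)^2 * 57)
= 0.0026
SD = sqrt(0.0026) = 0.0507
Width = 4 * SD = 0.2029

0.2029


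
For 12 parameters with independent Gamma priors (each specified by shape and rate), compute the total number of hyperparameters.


A Gamma prior has 2 hyperparameters per parameter.
Total = 12 * 2 = 24

24


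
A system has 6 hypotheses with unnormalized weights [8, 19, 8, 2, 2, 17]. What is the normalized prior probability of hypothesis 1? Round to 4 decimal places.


The normalized prior is the weight divided by the total.
Total weight = 56
P(H1) = 8 / 56 = 0.1429

0.1429


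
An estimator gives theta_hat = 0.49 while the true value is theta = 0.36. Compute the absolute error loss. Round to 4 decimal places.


The absolute error loss is |theta_hat - theta|
= |0.49 - 0.36|
= 0.13

0.13


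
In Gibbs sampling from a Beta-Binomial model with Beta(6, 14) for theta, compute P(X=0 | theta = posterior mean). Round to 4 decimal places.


Posterior mean = alpha/(alpha+beta) = 6/20 = 0.3
P(X=0|theta=mean) = 1 - theta = 0.7

0.7


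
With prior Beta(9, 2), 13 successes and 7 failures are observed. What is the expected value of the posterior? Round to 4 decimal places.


Posterior = Beta(22, 9)
E[theta] = alpha/(alpha+beta)
= 22/31 = 0.7097

0.7097


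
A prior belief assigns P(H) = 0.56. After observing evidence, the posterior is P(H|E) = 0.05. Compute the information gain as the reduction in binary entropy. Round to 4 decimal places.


H(prior) = -0.56*log2(0.56) - 0.44*log2(0.44)
= 0.9896
H(post) = -0.05*log2(0.05) - 0.95*log2(0.95)
= 0.2864
IG = 0.9896 - 0.2864 = 0.7032

0.7032


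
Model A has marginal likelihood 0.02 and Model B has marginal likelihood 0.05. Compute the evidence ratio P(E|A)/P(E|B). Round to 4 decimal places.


Evidence ratio = P(E|A) / P(E|B)
= 0.02 / 0.05
= 0.4

0.4


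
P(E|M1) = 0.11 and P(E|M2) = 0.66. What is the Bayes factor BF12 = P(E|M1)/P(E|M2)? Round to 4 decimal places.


Bayes factor BF12 = P(E|M1) / P(E|M2)
= 0.11 / 0.66
= 0.1667

0.1667


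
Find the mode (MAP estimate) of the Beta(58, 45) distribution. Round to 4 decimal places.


For Beta(a,b) with a,b > 1:
Mode = (a-1)/(a+b-2) = (58-1)/(103-2)
= 57/101 = 0.5644

0.5644


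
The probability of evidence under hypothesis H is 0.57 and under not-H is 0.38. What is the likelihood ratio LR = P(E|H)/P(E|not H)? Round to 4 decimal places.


LR = 0.57 / 0.38
= 1.5

1.5


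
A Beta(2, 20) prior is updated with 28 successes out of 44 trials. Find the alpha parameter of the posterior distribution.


In the Beta-Binomial conjugate update:
alpha_post = alpha_prior + successes
= 2 + 28
= 30

30


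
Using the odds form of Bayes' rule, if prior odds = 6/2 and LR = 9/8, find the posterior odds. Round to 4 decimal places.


Bayes' rule in odds form: posterior odds = prior odds * LR
= (6 * 9) / (2 * 8)
= 54/16 = 3.375

3.375


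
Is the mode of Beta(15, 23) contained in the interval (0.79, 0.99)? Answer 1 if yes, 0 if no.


Mode = (a-1)/(a+b-2) = 14/36 = 0.3889
Interval: (0.79, 0.99)
Contains mode? 0

0


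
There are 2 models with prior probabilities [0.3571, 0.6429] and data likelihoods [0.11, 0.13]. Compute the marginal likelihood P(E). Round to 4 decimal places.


P(E) = sum over models of P(M_i) * P(E|M_i)
= 0.3571*0.11 + 0.6429*0.13
= 0.1229

0.1229


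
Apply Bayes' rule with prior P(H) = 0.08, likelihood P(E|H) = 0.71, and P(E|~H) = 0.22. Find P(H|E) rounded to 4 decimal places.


Step 1: Compute marginal P(E) = P(E|H)P(H) + P(E|~H)P(~H)
= 0.71*0.08 + 0.22*0.92 = 0.2592
Step 2: P(H|E) = P(E|H)P(H)/P(E) = 0.0568/0.2592
= 0.2191

0.2191


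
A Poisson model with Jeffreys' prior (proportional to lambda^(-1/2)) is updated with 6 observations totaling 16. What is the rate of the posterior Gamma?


Posterior = Gamma(0.5 + S, n)
= Gamma(0.5 + 16, 6)
Posterior rate = 0 + n = 6

6.0


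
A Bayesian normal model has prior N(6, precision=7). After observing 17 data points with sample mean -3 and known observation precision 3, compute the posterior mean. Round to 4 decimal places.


Posterior mean = (prior_precision * prior_mean + n * data_precision * data_mean) / (prior_precision + n * data_precision)
Numerator = 7*6 + 17*3*-3 = -111
Denominator = 7 + 17*3 = 58
Posterior mean = -1.9138

-1.9138


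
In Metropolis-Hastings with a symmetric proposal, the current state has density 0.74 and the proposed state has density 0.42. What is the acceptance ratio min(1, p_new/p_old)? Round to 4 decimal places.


Ratio = p_new / p_old = 0.42 / 0.74 = 0.5676
Acceptance = min(1, 0.5676) = 0.5676

0.5676


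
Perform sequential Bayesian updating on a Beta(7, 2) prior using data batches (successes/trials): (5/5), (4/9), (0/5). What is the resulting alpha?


Accumulate successes: 9
Posterior alpha = prior alpha + sum of successes
= 7 + 9 = 16

16


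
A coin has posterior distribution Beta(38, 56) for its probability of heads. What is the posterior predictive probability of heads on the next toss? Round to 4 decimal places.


Posterior predictive = E[theta] = alpha/(alpha+beta)
= 38/94
= 0.4043

0.4043


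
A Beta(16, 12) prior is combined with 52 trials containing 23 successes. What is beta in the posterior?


In conjugate updating:
beta_posterior = beta_prior + (n - k)
= 12 + (52 - 23)
= 12 + 29 = 41

41


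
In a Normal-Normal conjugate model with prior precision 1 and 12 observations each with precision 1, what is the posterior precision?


Posterior precision = prior precision + n * observation precision
= 1 + 12 * 1
= 1 + 12 = 13

13


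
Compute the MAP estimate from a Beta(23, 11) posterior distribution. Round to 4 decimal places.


MAP = mode of Beta distribution
= (alpha - 1)/(alpha + beta - 2)
= (23-1)/(23+11-2)
= 22/32 = 0.6875

0.6875


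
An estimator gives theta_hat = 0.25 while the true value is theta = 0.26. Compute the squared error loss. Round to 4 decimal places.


The squared error loss is (theta_hat - theta)^2
= (0.25 - 0.26)^2
= (-0.01)^2 = 0.0001

0.0001


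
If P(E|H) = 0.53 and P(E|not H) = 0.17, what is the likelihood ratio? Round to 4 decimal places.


Likelihood ratio = P(E|H) / P(E|not H)
= 0.53 / 0.17
= 3.1176

3.1176


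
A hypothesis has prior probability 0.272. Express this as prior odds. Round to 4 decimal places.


Odds = P(H) / P(not H) = 0.272 / 0.728
= 0.3736

0.3736


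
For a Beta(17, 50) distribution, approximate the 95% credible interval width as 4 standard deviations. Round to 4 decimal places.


Variance of Beta(a,b) = ab / ((a+b)^2 * (a+b+1))
= 17*50 / ((67)^2 * 68)
= 0.0028
SD = sqrt(0.0028) = 0.0528
Width = 4 * SD = 0.2111

0.2111


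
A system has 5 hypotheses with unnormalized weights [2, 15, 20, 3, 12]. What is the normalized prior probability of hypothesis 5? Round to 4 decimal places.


The normalized prior is the weight divided by the total.
Total weight = 52
P(H5) = 12 / 52 = 0.2308

0.2308


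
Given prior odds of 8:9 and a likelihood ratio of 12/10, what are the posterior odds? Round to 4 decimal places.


Posterior odds = prior odds * LR
Prior odds = 8/9 = 0.8889
LR = 12/10 = 1.2
Posterior odds = 0.8889 * 1.2 = 1.0667

1.0667


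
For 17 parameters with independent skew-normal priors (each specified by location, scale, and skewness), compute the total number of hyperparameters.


A skew-normal prior has 3 hyperparameters per parameter.
Total = 17 * 3 = 51

51


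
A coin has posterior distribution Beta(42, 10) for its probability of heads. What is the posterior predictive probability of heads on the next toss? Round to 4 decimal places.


Posterior predictive = E[theta] = alpha/(alpha+beta)
= 42/52
= 0.8077

0.8077


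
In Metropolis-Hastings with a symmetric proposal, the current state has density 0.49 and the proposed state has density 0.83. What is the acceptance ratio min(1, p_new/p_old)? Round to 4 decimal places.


Ratio = p_new / p_old = 0.83 / 0.49 = 1.6939
Acceptance = min(1, 1.6939) = 1.0

1.0


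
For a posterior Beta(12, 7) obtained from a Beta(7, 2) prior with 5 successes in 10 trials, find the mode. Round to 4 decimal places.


Mode = (alpha - 1) / (alpha + beta - 2)
= 11 / 17
= 0.6471

0.6471


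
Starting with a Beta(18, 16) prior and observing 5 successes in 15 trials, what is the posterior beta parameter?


Posterior beta = prior beta + failures
Failures = 15 - 5 = 10
beta_post = 16 + 10 = 26

26


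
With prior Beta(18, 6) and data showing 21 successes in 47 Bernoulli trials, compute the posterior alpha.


Conjugate update: alpha_posterior = alpha_prior + k
= 18 + 21 = 39

39


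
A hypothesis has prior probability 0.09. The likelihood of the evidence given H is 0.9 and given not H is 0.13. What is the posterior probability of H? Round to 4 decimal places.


Using Bayes' theorem:
P(E) = 0.09 * 0.9 + 0.91 * 0.13
P(E) = 0.1993
P(H|E) = (0.09 * 0.9) / 0.1993 = 0.4064

0.4064


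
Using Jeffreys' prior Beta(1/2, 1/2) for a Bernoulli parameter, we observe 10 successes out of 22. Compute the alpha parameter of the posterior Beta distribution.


Conjugate update: Beta(0.5 + k, 0.5 + n - k).
k = 10, n - k = 12
Posterior alpha = 0.5 + k = 0.5 + 10 = 10.5

10.5


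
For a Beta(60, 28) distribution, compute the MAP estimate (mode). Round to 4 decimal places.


MAP = mode = (a-1)/(a+b-2)
= (60-1)/(60+28-2)
= 59/86 = 0.686

0.686


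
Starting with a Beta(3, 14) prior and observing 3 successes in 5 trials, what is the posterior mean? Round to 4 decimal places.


Posterior parameters: alpha = 3 + 3 = 6
beta = 14 + 2 = 16
Posterior mean = alpha / (alpha + beta) = 6 / 22
= 0.2727

0.2727


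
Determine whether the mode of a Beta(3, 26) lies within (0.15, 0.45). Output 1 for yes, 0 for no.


First find the mode: (a-1)/(a+b-2) = 0.0741
Is 0.0741 in (0.15, 0.45)? 0

0


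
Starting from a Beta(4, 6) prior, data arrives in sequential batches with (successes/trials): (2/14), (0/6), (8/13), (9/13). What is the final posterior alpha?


In sequential Bayesian updating, we sum all successes.
Total successes = 19
Final alpha = 4 + 19 = 23

23


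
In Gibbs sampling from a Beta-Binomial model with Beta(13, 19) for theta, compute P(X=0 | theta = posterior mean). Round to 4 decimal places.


Posterior mean = alpha/(alpha+beta) = 13/32 = 0.4062
P(X=0|theta=mean) = 1 - theta = 0.5938

0.5938


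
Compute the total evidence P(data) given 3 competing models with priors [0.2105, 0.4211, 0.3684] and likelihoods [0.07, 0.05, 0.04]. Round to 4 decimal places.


Marginal likelihood = sum P(model_i) * P(data|model_i)
Model 1: 0.2105 * 0.07 = 0.0147
Model 2: 0.4211 * 0.05 = 0.0211
Model 3: 0.3684 * 0.04 = 0.0147
Total = 0.0505

0.0505


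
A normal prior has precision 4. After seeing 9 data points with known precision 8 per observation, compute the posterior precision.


In the conjugate normal model, precisions add:
tau_posterior = tau_prior + n * tau_data
= 4 + 9*8 = 76

76


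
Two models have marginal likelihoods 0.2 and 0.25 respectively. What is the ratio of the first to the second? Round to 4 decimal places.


Evidence ratio = 0.2 / 0.25
= 0.8

0.8


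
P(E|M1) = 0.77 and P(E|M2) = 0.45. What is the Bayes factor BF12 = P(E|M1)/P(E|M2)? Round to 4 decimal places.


Bayes factor BF12 = P(E|M1) / P(E|M2)
= 0.77 / 0.45
= 1.7111

1.7111


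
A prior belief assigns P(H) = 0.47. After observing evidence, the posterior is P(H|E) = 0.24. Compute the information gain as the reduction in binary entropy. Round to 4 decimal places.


H(prior) = -0.47*log2(0.47) - 0.53*log2(0.53)
= 0.9974
H(post) = -0.24*log2(0.24) - 0.76*log2(0.76)
= 0.795
IG = 0.9974 - 0.795 = 0.2024

0.2024


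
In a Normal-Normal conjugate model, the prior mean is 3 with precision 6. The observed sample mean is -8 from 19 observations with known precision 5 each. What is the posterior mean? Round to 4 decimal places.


Posterior precision = tau0 + n*tau = 6 + 19*5 = 101
Posterior mean = (tau0*mu0 + n*tau*xbar) / posterior_precision
= (6*3 + 19*5*-8) / 101
= -742 / 101 = -7.3465

-7.3465


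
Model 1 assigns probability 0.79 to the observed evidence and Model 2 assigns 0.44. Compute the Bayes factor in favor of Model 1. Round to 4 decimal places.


BF = P(data|M1) / P(data|M2)
= 0.79 / 0.44 = 1.7955

1.7955


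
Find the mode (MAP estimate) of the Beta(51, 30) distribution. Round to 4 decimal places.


For Beta(a,b) with a,b > 1:
Mode = (a-1)/(a+b-2) = (51-1)/(81-2)
= 50/79 = 0.6329

0.6329


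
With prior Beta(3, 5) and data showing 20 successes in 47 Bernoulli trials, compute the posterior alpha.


Conjugate update: alpha_posterior = alpha_prior + k
= 3 + 20 = 23

23


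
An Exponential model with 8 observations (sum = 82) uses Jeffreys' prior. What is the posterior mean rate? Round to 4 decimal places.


Posterior Gamma(8, 82)
E[lambda] = 8/82 = 0.0976

0.0976


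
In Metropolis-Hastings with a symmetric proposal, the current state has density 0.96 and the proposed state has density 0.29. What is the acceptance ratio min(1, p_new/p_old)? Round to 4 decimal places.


Ratio = p_new / p_old = 0.29 / 0.96 = 0.3021
Acceptance = min(1, 0.3021) = 0.3021

0.3021


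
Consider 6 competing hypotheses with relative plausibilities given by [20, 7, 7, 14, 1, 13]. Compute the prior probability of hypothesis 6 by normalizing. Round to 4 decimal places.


Sum of weights = 20 + 7 + 7 + 14 + 1 + 13 = 62
Normalized prior for H6 = 13 / 62
= 0.2097

0.2097


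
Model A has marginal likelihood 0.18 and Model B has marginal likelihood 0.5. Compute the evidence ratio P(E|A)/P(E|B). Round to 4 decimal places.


Evidence ratio = P(E|A) / P(E|B)
= 0.18 / 0.5
= 0.36

0.36


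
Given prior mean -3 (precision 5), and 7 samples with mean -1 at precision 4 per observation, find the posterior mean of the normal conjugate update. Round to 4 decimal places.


The posterior mean is a precision-weighted average of prior and data.
Post. prec. = 5 + 28 = 33
Post. mean = (-15 + -28)/33 = -43/33 = -1.303

-1.303


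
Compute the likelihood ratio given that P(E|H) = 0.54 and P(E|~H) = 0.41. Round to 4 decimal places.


LR = P(E|H) / P(E|~H)
= 0.54 / 0.41 = 1.3171

1.3171


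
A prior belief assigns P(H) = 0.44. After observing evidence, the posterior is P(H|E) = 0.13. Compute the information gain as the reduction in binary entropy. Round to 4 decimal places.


H(prior) = -0.44*log2(0.44) - 0.56*log2(0.56)
= 0.9896
H(post) = -0.13*log2(0.13) - 0.87*log2(0.87)
= 0.5574
IG = 0.9896 - 0.5574 = 0.4321

0.4321


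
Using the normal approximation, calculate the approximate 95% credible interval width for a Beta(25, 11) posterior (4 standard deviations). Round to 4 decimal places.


Var(Beta) = 25*11/(36^2 * 37) = 0.0057
SD = 0.0757
Width ~ 4*SD = 0.3029

0.3029


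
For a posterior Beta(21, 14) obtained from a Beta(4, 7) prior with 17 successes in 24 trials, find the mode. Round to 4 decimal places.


Mode = (alpha - 1) / (alpha + beta - 2)
= 20 / 33
= 0.6061

0.6061


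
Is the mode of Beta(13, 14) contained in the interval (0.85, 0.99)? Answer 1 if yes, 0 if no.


Mode = (a-1)/(a+b-2) = 12/25 = 0.48
Interval: (0.85, 0.99)
Contains mode? 0

0


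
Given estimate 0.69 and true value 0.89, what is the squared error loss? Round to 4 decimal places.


Squared error = (estimate - true)^2
Difference = -0.2
Loss = -0.2^2 = 0.04

0.04


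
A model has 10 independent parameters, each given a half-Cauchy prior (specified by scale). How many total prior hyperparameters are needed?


Each half-Cauchy prior needs 1 hyperparameter (scale).
Total = 1 * 10 = 10

10


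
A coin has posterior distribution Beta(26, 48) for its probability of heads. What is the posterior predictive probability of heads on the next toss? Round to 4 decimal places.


Posterior predictive = E[theta] = alpha/(alpha+beta)
= 26/74
= 0.3514

0.3514


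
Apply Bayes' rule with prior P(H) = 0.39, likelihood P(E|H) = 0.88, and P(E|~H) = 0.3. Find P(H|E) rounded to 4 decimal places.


Step 1: Compute marginal P(E) = P(E|H)P(H) + P(E|~H)P(~H)
= 0.88*0.39 + 0.3*0.61 = 0.5262
Step 2: P(H|E) = P(E|H)P(H)/P(E) = 0.3432/0.5262
= 0.6522

0.6522


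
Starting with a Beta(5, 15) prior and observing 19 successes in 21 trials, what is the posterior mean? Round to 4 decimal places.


Posterior parameters: alpha = 5 + 19 = 24
beta = 15 + 2 = 17
Posterior mean = alpha / (alpha + beta) = 24 / 41
= 0.5854

0.5854


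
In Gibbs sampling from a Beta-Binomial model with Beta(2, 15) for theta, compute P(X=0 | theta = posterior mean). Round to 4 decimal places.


Posterior mean = alpha/(alpha+beta) = 2/17 = 0.1176
P(X=0|theta=mean) = 1 - theta = 0.8824

0.8824


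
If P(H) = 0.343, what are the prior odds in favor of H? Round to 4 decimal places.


Prior odds = P(H) / (1 - P(H))
= 0.343 / 0.657
= 0.5221

0.5221


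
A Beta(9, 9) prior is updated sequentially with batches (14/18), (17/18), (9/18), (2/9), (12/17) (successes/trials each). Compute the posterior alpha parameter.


Sequential conjugate updating is equivalent to a single batch update.
Total successes across all batches = 54
alpha_posterior = alpha_prior + total_successes = 9 + 54
= 63

63


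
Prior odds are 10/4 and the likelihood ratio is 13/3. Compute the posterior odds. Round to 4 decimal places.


Posterior odds = prior odds * likelihood ratio
= (10/4) * (13/3)
= 130 / 12
= 10.8333

10.8333


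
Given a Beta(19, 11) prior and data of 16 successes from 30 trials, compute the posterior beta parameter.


Number of failures = 30 - 16 = 14
Posterior beta = 11 + 14 = 25

25


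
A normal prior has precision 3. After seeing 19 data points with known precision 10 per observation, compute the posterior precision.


In the conjugate normal model, precisions add:
tau_posterior = tau_prior + n * tau_data
= 3 + 19*10 = 193

193


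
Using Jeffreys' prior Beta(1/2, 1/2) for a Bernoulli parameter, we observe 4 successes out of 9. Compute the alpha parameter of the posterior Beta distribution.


Conjugate update: Beta(0.5 + k, 0.5 + n - k).
k = 4, n - k = 5
Posterior alpha = 0.5 + k = 0.5 + 4 = 4.5

4.5


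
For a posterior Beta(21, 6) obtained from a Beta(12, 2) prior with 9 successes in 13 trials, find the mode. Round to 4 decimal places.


Mode = (alpha - 1) / (alpha + beta - 2)
= 20 / 25
= 0.8

0.8


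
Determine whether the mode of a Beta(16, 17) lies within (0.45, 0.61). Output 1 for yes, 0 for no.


First find the mode: (a-1)/(a+b-2) = 0.4839
Is 0.4839 in (0.45, 0.61)? 1

1


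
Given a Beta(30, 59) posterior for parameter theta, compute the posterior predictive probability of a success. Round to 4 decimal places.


For a Beta-Bernoulli model, the predictive probability is the mean:
P(success) = 30/(30+59) = 30/89 = 0.3371

0.3371


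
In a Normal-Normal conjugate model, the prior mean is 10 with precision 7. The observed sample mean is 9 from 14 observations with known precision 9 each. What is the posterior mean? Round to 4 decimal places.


Posterior precision = tau0 + n*tau = 7 + 14*9 = 133
Posterior mean = (tau0*mu0 + n*tau*xbar) / posterior_precision
= (7*10 + 14*9*9) / 133
= 1204 / 133 = 9.0526

9.0526


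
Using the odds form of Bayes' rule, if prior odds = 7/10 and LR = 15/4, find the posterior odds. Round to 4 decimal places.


Bayes' rule in odds form: posterior odds = prior odds * LR
= (7 * 15) / (10 * 4)
= 105/40 = 2.625

2.625


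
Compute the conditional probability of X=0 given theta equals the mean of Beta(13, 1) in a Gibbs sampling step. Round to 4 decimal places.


Mean of Beta(13, 1) = 0.9286
P(X=0 | theta=0.9286) = 0.0714

0.0714


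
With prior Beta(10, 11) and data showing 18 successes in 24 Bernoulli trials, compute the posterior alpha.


Conjugate update: alpha_posterior = alpha_prior + k
= 10 + 18 = 28

28


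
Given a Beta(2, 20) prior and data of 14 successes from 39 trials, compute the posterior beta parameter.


Number of failures = 39 - 14 = 25
Posterior beta = 20 + 25 = 45

45


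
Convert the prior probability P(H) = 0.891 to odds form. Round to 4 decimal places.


P(not H) = 1 - 0.891 = 0.109
Odds = 0.891 / 0.109 = 8.1743

8.1743


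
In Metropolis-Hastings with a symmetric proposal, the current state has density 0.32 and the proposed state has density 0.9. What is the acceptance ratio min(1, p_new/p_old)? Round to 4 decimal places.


Ratio = p_new / p_old = 0.9 / 0.32 = 2.8125
Acceptance = min(1, 2.8125) = 1.0

1.0


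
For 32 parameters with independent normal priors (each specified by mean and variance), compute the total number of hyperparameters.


A normal prior has 2 hyperparameters per parameter.
Total = 32 * 2 = 64

64


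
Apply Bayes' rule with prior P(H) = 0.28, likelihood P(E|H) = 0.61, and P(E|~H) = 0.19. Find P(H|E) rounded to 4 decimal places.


Step 1: Compute marginal P(E) = P(E|H)P(H) + P(E|~H)P(~H)
= 0.61*0.28 + 0.19*0.72 = 0.3076
Step 2: P(H|E) = P(E|H)P(H)/P(E) = 0.1708/0.3076
= 0.5553

0.5553


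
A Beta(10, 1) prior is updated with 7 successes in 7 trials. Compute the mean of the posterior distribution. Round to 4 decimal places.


After update: Beta(17, 1)
Mean = 17 / (17 + 1) = 17 / 18
= 0.9444

0.9444


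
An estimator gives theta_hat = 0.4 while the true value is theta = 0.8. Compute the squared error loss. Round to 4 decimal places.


The squared error loss is (theta_hat - theta)^2
= (0.4 - 0.8)^2
= (-0.4)^2 = 0.16

0.16


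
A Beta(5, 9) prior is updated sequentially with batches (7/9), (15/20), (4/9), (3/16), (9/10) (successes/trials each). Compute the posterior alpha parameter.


Sequential conjugate updating is equivalent to a single batch update.
Total successes across all batches = 38
alpha_posterior = alpha_prior + total_successes = 5 + 38
= 43

43


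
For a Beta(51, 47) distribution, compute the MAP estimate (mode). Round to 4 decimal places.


MAP = mode = (a-1)/(a+b-2)
= (51-1)/(51+47-2)
= 50/96 = 0.5208

0.5208


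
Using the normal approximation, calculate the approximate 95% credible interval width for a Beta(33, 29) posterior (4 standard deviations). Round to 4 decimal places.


Var(Beta) = 33*29/(62^2 * 63) = 0.004
SD = 0.0629
Width ~ 4*SD = 0.2515

0.2515


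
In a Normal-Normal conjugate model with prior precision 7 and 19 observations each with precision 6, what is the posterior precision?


Posterior precision = prior precision + n * observation precision
= 7 + 19 * 6
= 7 + 114 = 121

121


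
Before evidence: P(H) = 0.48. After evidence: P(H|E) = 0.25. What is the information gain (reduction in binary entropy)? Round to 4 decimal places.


Prior entropy = 0.9988
Posterior entropy = 0.8113
Information gain = 0.9988 - 0.8113 = 0.1876

0.1876


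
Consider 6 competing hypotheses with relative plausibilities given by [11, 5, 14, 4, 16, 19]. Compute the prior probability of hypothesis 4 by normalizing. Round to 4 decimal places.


Sum of weights = 11 + 5 + 14 + 4 + 16 + 19 = 69
Normalized prior for H4 = 4 / 69
= 0.058

0.058


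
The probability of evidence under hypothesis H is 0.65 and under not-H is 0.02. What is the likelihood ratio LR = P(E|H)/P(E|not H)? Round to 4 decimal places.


LR = 0.65 / 0.02
= 32.5

32.5


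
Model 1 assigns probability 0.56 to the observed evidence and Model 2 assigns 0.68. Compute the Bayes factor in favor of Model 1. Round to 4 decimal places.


BF = P(data|M1) / P(data|M2)
= 0.56 / 0.68 = 0.8235

0.8235


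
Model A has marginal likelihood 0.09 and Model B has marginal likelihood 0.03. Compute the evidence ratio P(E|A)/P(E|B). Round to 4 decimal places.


Evidence ratio = P(E|A) / P(E|B)
= 0.09 / 0.03
= 3.0

3.0


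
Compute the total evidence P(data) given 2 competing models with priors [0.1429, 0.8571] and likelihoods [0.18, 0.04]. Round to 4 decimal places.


Marginal likelihood = sum P(model_i) * P(data|model_i)
Model 1: 0.1429 * 0.18 = 0.0257
Model 2: 0.8571 * 0.04 = 0.0343
Total = 0.06

0.06


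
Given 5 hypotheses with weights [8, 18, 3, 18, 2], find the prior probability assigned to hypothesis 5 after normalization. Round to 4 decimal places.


To normalize, divide each weight by the sum of all weights.
Sum = 49
Prior(H5) = 2/49 = 0.0408

0.0408


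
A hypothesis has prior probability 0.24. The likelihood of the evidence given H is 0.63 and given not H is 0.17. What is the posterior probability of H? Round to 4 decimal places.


Using Bayes' theorem:
P(E) = 0.24 * 0.63 + 0.76 * 0.17
P(E) = 0.2804
P(H|E) = (0.24 * 0.63) / 0.2804 = 0.5392

0.5392


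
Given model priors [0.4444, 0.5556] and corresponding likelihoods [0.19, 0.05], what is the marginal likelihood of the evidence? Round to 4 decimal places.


P(E) = sum_i P(M_i) P(E|M_i)
= 0.0844 + 0.0278
= 0.1122

0.1122


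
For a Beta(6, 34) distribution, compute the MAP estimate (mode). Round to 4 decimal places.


MAP = mode = (a-1)/(a+b-2)
= (6-1)/(6+34-2)
= 5/38 = 0.1316

0.1316


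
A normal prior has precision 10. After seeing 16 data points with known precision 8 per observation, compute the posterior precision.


In the conjugate normal model, precisions add:
tau_posterior = tau_prior + n * tau_data
= 10 + 16*8 = 138

138


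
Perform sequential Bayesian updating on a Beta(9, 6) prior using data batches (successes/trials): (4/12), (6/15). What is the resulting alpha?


Accumulate successes: 10
Posterior alpha = prior alpha + sum of successes
= 9 + 10 = 19

19


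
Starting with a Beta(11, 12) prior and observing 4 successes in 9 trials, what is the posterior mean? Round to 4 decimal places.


Posterior parameters: alpha = 11 + 4 = 15
beta = 12 + 5 = 17
Posterior mean = alpha / (alpha + beta) = 15 / 32
= 0.4688

0.4688


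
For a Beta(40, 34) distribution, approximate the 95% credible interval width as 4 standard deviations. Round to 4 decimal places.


Variance of Beta(a,b) = ab / ((a+b)^2 * (a+b+1))
= 40*34 / ((74)^2 * 75)
= 0.0033
SD = sqrt(0.0033) = 0.0575
Width = 4 * SD = 0.2302

0.2302


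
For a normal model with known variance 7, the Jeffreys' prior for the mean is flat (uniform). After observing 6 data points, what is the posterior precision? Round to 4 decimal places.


Jeffreys' prior for normal mean (known variance) is flat.
Prior precision = 0.
Posterior precision = prior_prec + n/sigma^2 = 0 + 6/7
= 0.8571

0.8571


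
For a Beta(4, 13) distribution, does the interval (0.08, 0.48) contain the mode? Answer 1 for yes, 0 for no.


Mode of Beta(a,b) = (a-1)/(a+b-2)
= (4-1)/(4+13-2) = 0.2
Check: 0.08 <= 0.2 <= 0.48?
Result: 1

1


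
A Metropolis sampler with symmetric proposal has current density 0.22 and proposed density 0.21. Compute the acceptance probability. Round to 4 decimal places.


For symmetric proposals, acceptance = min(1, pi(x*)/pi(x))
= min(1, 0.21/0.22)
= min(1, 0.9545) = 0.9545

0.9545


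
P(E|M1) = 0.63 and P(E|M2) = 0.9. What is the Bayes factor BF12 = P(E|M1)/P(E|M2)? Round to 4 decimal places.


Bayes factor BF12 = P(E|M1) / P(E|M2)
= 0.63 / 0.9
= 0.7

0.7


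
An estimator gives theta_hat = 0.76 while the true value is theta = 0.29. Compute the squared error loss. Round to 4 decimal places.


The squared error loss is (theta_hat - theta)^2
= (0.76 - 0.29)^2
= (0.47)^2 = 0.2209

0.2209


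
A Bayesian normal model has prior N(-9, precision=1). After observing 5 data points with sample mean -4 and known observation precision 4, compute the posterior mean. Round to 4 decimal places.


Posterior mean = (prior_precision * prior_mean + n * data_precision * data_mean) / (prior_precision + n * data_precision)
Numerator = 1*-9 + 5*4*-4 = -89
Denominator = 1 + 5*4 = 21
Posterior mean = -4.2381

-4.2381


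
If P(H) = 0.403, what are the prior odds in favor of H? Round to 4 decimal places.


Prior odds = P(H) / (1 - P(H))
= 0.403 / 0.597
= 0.675

0.675


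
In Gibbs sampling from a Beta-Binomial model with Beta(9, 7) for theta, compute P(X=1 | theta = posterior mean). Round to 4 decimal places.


Posterior mean = alpha/(alpha+beta) = 9/16 = 0.5625
P(X=1|theta=mean) = theta = 0.5625

0.5625


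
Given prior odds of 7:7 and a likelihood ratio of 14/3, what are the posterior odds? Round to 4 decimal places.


Posterior odds = prior odds * LR
Prior odds = 7/7 = 1.0
LR = 14/3 = 4.6667
Posterior odds = 1.0 * 4.6667 = 4.6667

4.6667


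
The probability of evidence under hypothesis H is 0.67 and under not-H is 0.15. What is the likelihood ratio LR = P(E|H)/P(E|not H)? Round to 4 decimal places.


LR = 0.67 / 0.15
= 4.4667

4.4667


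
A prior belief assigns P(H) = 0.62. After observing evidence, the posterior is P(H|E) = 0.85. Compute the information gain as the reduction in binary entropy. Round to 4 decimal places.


H(prior) = -0.62*log2(0.62) - 0.38*log2(0.38)
= 0.958
H(post) = -0.85*log2(0.85) - 0.15*log2(0.15)
= 0.6098
IG = 0.958 - 0.6098 = 0.3482

0.3482


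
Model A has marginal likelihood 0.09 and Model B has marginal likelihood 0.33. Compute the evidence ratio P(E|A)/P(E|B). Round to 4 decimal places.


Evidence ratio = P(E|A) / P(E|B)
= 0.09 / 0.33
= 0.2727

0.2727


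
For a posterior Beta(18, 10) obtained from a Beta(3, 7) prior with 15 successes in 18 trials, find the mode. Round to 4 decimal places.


Mode = (alpha - 1) / (alpha + beta - 2)
= 17 / 26
= 0.6538

0.6538


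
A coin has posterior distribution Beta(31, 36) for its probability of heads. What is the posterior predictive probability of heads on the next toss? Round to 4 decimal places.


Posterior predictive = E[theta] = alpha/(alpha+beta)
= 31/67
= 0.4627

0.4627


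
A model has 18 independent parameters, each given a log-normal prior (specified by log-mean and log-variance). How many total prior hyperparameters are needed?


Each log-normal prior needs 2 hyperparameters (log-mean and log-variance).
Total = 2 * 18 = 36

36


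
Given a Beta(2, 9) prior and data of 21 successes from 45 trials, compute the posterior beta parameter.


Number of failures = 45 - 21 = 24
Posterior beta = 9 + 24 = 33

33


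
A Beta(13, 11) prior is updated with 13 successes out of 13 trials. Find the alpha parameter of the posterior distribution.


In the Beta-Binomial conjugate update:
alpha_post = alpha_prior + successes
= 13 + 13
= 26

26


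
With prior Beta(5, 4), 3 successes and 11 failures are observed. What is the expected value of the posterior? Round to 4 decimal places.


Posterior = Beta(8, 15)
E[theta] = alpha/(alpha+beta)
= 8/23 = 0.3478

0.3478


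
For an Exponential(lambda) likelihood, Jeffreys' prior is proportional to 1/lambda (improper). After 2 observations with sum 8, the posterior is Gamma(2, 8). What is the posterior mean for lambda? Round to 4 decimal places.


Posterior = Gamma(n, sum_x) = Gamma(2, 8)
Posterior mean = shape/rate = 2/8
= 0.25

0.25


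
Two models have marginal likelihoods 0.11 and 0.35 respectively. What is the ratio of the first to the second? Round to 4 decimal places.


Evidence ratio = 0.11 / 0.35
= 0.3143

0.3143


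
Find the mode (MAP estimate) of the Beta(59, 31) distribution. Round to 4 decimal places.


For Beta(a,b) with a,b > 1:
Mode = (a-1)/(a+b-2) = (59-1)/(90-2)
= 58/88 = 0.6591

0.6591


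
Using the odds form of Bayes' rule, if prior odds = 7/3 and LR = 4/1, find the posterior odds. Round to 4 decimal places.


Bayes' rule in odds form: posterior odds = prior odds * LR
= (7 * 4) / (3 * 1)
= 28/3 = 9.3333

9.3333


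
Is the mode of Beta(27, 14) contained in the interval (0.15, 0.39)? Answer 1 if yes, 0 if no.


Mode = (a-1)/(a+b-2) = 26/39 = 0.6667
Interval: (0.15, 0.39)
Contains mode? 0

0


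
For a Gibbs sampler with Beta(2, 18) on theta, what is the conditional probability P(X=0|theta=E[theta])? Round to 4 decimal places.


E[theta] = 2/(2+18) = 0.1
P(X=0|theta) = 1 - theta = 0.9

0.9


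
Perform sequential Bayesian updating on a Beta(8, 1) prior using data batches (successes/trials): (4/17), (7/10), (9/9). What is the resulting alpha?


Accumulate successes: 20
Posterior alpha = prior alpha + sum of successes
= 8 + 20 = 28

28


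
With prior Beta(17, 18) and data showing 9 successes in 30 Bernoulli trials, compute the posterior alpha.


Conjugate update: alpha_posterior = alpha_prior + k
= 17 + 9 = 26

26


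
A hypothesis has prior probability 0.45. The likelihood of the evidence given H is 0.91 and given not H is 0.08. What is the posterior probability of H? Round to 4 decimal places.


Using Bayes' theorem:
P(E) = 0.45 * 0.91 + 0.55 * 0.08
P(E) = 0.4535
P(H|E) = (0.45 * 0.91) / 0.4535 = 0.903

0.903


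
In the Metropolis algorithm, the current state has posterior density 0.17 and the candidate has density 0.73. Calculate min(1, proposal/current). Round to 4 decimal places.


Ratio = 0.73/0.17 = 4.2941
Acceptance probability = min(1, 4.2941)
= 1.0

1.0


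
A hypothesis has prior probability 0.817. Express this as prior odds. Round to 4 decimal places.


Odds = P(H) / P(not H) = 0.817 / 0.183
= 4.4645

4.4645


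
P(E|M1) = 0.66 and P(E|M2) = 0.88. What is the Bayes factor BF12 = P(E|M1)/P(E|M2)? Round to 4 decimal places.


Bayes factor BF12 = P(E|M1) / P(E|M2)
= 0.66 / 0.88
= 0.75

0.75


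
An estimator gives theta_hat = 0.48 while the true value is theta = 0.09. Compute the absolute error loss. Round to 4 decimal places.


The absolute error loss is |theta_hat - theta|
= |0.48 - 0.09|
= 0.39

0.39


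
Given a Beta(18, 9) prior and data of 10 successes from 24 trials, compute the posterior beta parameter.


Number of failures = 24 - 10 = 14
Posterior beta = 9 + 14 = 23

23


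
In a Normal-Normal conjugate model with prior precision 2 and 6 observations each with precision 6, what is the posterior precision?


Posterior precision = prior precision + n * observation precision
= 2 + 6 * 6
= 2 + 36 = 38

38


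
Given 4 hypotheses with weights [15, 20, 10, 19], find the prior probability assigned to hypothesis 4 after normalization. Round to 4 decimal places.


To normalize, divide each weight by the sum of all weights.
Sum = 64
Prior(H4) = 19/64 = 0.2969

0.2969


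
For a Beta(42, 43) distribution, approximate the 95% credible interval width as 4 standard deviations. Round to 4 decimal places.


Variance of Beta(a,b) = ab / ((a+b)^2 * (a+b+1))
= 42*43 / ((85)^2 * 86)
= 0.0029
SD = sqrt(0.0029) = 0.0539
Width = 4 * SD = 0.2157

0.2157
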